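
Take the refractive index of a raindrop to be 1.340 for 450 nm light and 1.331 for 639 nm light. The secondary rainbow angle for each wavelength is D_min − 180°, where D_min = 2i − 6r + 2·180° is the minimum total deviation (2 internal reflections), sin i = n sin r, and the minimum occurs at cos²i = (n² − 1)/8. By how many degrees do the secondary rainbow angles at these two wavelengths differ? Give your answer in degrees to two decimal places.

2.34°

At 450 nm (n = 1.340): cos²i = 0.09945 → i = 71.618°, r = 45.088°, D_min = 232.709°, rainbow angle = 52.709°.
At 639 nm (n = 1.331): cos²i = 0.09645 → i = 71.907°, r = 45.575°, D_min = 230.365°, rainbow angle = 50.365°.
Angular width = |52.709° − 50.365°| = 2.344°.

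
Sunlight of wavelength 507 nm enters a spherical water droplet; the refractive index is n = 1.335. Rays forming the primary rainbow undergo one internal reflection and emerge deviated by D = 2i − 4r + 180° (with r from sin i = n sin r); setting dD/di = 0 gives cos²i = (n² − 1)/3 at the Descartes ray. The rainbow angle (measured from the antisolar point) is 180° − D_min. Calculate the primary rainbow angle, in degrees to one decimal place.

41.8°

cos²i = (1.78222 − 1)/3 = 0.26074; i = arccos(0.51063) = 59.294°.
sin r = sin 59.294°/1.335 = 0.64405; r = 40.094°.
D_min = 2·59.294° − 4·40.094° + 180° = 138.212°.
Rainbow angle = 180° − D_min = 41.788°.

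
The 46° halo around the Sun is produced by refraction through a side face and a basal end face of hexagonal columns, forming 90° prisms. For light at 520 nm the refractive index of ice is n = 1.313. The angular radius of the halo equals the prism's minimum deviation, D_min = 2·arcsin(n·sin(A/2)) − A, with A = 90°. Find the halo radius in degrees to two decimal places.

n·sin(A/2) = 1.313 × sin 45° = 1.313 × 0.7071 = 0.9284.
D_min = 2·arcsin(0.9284) − 90° = 2 × 68.192° − 90° = 46.383°.

46.38°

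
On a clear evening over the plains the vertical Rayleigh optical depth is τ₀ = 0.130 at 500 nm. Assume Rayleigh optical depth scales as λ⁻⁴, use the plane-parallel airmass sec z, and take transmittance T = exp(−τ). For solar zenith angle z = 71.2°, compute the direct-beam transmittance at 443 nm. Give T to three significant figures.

sec 71.2° = 3.1030.
τ = 0.130 × (500/443)⁴ × 3.1030 = 0.130 × 1.6228 × 3.1030 = 0.6546.
T = exp(−0.6546) = 0.5196.

0.520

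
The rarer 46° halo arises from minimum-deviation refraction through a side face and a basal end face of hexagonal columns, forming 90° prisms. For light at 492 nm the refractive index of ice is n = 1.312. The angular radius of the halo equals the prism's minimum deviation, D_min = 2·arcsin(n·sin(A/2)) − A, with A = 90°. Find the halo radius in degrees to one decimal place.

n·sin(A/2) = 1.312 × sin 45° = 1.312 × 0.7071 = 0.9277.
D_min = 2·arcsin(0.9277) − 90° = 2 × 68.083° − 90° = 46.166°.

46.2°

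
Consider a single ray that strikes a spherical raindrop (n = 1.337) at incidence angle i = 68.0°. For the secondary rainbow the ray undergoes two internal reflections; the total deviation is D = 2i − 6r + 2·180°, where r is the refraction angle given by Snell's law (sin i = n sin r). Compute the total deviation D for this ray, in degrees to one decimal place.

sin r = sin 68.0° / 1.337 = 0.9272/1.337 = 0.6935; r = 43.91°.
D = 2·68.0° − 6·43.91° + 2·180° = 136.00° − 263.44° + 360° = 232.56°.

232.6°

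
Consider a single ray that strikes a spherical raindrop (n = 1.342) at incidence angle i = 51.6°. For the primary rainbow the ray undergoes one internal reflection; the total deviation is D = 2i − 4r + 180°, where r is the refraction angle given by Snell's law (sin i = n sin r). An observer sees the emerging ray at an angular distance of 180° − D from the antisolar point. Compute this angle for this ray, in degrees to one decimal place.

39.7°

sin r = sin 51.6° / 1.342 = 0.7837/1.342 = 0.5840; r = 35.73°.
D = 2·51.6° − 4·35.73° + 180° = 103.20° − 142.92° + 180° = 140.28°.
Angle from antisolar point = 180° − D = 39.72°.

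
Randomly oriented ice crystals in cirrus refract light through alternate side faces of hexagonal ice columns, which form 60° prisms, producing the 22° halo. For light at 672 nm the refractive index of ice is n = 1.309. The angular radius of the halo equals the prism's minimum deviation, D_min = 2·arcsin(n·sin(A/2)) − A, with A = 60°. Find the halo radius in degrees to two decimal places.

21.76°

n·sin(A/2) = 1.309 × sin 30° = 1.309 × 0.5000 = 0.6545.
D_min = 2·arcsin(0.6545) − 60° = 2 × 40.882° − 60° = 21.763°.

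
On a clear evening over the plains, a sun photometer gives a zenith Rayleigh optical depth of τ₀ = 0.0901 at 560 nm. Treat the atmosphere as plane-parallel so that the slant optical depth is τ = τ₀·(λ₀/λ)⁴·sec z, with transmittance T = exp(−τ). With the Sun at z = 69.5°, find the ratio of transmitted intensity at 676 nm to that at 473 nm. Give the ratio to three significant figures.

Airmass: sec 69.5° = 2.8555.
τ(676 nm) = 0.0901 × (560/676)⁴ × 2.8555 = 0.0901 × 0.4709 × 2.8555 = 0.1212.
τ(473 nm) = 0.0901 × (560/473)⁴ × 2.8555 = 0.0901 × 1.9648 × 2.8555 = 0.5055.
T(676)/T(473) = exp(τ_B − τ_A) = exp(0.3843) = 1.4686.

1.47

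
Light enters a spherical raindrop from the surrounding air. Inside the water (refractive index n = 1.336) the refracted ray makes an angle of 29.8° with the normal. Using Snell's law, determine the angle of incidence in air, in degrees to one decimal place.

41.6°

Snell: sin θ_i = n · sin θ_r = 1.336 × sin 29.8° = 1.336 × 0.4970 = 0.6640.
θ_i = arcsin(0.6640) = 41.60°.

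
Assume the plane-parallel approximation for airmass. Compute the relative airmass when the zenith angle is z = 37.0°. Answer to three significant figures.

1.25

X = sec z = 1/cos 37.0° = 1/0.7986 = 1.2521.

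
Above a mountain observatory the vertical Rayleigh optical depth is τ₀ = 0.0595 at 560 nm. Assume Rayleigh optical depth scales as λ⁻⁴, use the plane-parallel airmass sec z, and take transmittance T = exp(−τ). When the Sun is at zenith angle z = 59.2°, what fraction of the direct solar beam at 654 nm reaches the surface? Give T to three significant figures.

0.939

sec 59.2° = 1.9530.
τ = 0.0595 × (560/654)⁴ × 1.9530 = 0.0595 × 0.5376 × 1.9530 = 0.0625.
T = exp(−0.0625) = 0.9394.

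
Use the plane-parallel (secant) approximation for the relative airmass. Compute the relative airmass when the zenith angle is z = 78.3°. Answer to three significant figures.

X = sec z = 1/cos 78.3° = 1/0.2028 = 4.9313.

4.93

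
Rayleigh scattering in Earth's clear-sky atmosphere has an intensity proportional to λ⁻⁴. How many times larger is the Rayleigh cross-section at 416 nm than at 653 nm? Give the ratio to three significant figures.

6.07

Rayleigh scattering ∝ λ⁻⁴, so the ratio of coefficients is the inverse fourth power of the wavelength ratio.
σ(416)/σ(653) = (653/416)⁴ = (1.5697)⁴ = 6.071.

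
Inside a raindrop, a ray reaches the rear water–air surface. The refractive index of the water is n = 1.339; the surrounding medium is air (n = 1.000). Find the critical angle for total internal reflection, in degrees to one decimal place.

sin θ_c = n_air / n = 1.000 / 1.339 = 0.7468.
θ_c = arcsin(0.7468) = 48.32°.

48.3°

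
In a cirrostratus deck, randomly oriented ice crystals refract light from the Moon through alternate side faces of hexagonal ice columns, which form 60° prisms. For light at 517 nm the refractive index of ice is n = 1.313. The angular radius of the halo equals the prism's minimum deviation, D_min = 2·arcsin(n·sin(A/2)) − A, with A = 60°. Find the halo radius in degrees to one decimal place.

22.1°

n·sin(A/2) = 1.313 × sin 30° = 1.313 × 0.5000 = 0.6565.
D_min = 2·arcsin(0.6565) − 60° = 2 × 41.033° − 60° = 22.067°.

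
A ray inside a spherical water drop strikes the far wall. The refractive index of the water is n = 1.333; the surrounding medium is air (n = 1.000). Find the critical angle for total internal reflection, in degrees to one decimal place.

sin θ_c = n_air / n = 1.000 / 1.333 = 0.7502.
θ_c = arcsin(0.7502) = 48.61°.

48.6°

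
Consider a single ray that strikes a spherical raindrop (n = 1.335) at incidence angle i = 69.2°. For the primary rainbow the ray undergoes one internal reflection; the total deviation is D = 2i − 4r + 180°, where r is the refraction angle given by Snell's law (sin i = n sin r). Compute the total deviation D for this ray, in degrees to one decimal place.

140.6°

sin r = sin 69.2° / 1.335 = 0.9348/1.335 = 0.7002; r = 44.45°.
D = 2·69.2° − 4·44.45° + 180° = 138.40° − 177.79° + 180° = 140.61°.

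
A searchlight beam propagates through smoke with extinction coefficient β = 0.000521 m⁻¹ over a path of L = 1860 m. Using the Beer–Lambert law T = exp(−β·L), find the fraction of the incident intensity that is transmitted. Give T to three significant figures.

τ = β·L = 0.000521 × 1860 = 0.9691.
T = exp(−0.9691) = 0.3794.

0.379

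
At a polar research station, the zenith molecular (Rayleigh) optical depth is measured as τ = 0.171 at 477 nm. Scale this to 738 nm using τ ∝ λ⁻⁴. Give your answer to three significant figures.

τ(738 nm) = τ(477 nm) × (477/738)⁴ = 0.171 × (0.6463)⁴ = 0.171 × 0.1745 = 0.0298.

0.0298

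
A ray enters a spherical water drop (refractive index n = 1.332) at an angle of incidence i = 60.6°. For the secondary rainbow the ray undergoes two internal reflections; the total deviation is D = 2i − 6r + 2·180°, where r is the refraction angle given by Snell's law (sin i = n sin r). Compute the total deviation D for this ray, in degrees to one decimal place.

sin r = sin 60.6° / 1.332 = 0.8712/1.332 = 0.6541; r = 40.85°.
D = 2·60.6° − 6·40.85° + 2·180° = 121.20° − 245.09° + 360° = 236.11°.

236.1°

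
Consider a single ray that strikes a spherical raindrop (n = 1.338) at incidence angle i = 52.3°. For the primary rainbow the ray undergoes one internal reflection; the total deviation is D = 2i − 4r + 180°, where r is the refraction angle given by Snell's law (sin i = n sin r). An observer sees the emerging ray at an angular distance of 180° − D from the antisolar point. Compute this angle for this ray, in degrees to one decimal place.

sin r = sin 52.3° / 1.338 = 0.7912/1.338 = 0.5913; r = 36.25°.
D = 2·52.3° − 4·36.25° + 180° = 104.60° − 145.01° + 180° = 139.59°.
Angle from antisolar point = 180° − D = 40.41°.

40.4°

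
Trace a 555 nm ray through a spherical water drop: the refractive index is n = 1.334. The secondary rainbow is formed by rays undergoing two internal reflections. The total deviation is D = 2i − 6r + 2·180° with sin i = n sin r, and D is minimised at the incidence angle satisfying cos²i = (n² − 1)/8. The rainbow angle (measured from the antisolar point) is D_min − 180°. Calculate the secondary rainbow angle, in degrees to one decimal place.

cos²i = (1.77956 − 1)/8 = 0.09744; i = arccos(0.31216) = 71.810°.
sin r = sin 71.810°/1.334 = 0.71217; r = 45.411°.
D_min = 2·71.810° − 6·45.411° + 360° = 231.153°.
Rainbow angle = D_min − 180° = 51.153°.

51.2°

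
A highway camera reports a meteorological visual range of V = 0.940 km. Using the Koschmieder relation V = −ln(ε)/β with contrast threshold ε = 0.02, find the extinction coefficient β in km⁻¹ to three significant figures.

β = −ln(0.02) / V = 3.912 / 0.940 = 4.1617 km⁻¹.

4.16 km⁻¹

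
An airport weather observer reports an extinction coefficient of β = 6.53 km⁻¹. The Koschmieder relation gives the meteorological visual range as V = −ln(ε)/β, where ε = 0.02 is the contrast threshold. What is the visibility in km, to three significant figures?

V = −ln(0.02) / 6.53 = 3.912 / 6.53 = 0.5991 km.

0.599 km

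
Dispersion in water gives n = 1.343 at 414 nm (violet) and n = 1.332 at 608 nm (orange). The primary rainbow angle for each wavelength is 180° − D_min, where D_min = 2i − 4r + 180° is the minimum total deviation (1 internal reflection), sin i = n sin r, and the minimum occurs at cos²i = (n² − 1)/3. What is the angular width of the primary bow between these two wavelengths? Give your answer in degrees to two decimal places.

At 414 nm (n = 1.343): cos²i = 0.26788 → i = 58.830°, r = 39.577°, D_min = 139.354°, rainbow angle = 40.646°.
At 608 nm (n = 1.332): cos²i = 0.25807 → i = 59.469°, r = 40.290°, D_min = 137.776°, rainbow angle = 42.224°.
Angular width = |40.646° − 42.224°| = 1.578°.

1.58°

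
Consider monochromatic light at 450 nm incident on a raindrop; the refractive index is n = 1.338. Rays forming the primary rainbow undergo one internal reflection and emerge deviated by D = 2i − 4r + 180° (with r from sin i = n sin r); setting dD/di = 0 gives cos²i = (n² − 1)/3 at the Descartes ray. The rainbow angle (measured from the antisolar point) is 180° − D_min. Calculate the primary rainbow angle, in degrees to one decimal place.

cos²i = (1.79024 − 1)/3 = 0.26341; i = arccos(0.51324) = 59.120°.
sin r = sin 59.120°/1.338 = 0.64144; r = 39.899°.
D_min = 2·59.120° − 4·39.899° + 180° = 138.643°.
Rainbow angle = 180° − D_min = 41.357°.

41.4°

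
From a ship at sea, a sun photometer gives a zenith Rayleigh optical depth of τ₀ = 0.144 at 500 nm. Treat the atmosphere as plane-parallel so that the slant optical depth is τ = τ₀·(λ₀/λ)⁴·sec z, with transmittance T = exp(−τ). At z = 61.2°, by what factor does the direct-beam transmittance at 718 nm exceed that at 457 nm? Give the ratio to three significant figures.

1.43

Airmass: sec 61.2° = 2.0757.
τ(718 nm) = 0.144 × (500/718)⁴ × 2.0757 = 0.144 × 0.2352 × 2.0757 = 0.0703.
τ(457 nm) = 0.144 × (500/457)⁴ × 2.0757 = 0.144 × 1.4329 × 2.0757 = 0.4283.
T(718)/T(457) = exp(τ_B − τ_A) = exp(0.3580) = 1.4305.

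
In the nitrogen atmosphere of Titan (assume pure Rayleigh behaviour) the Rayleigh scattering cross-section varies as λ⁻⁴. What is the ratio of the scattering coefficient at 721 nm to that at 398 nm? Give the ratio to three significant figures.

Rayleigh scattering ∝ λ⁻⁴, so the ratio of coefficients is the inverse fourth power of the wavelength ratio.
σ(721)/σ(398) = (398/721)⁴ = (0.5520)⁴ = 0.09285.

0.0929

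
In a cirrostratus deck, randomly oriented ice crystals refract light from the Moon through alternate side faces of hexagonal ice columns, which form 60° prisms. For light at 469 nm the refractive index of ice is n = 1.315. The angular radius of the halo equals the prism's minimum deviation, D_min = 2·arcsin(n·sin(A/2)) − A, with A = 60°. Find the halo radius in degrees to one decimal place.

22.2°

n·sin(A/2) = 1.315 × sin 30° = 1.315 × 0.5000 = 0.6575.
D_min = 2·arcsin(0.6575) − 60° = 2 × 41.109° − 60° = 22.219°.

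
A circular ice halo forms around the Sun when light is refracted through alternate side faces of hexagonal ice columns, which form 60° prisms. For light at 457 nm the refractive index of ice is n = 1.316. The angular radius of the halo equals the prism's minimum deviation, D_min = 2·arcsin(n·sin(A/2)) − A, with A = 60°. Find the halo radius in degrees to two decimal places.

n·sin(A/2) = 1.316 × sin 30° = 1.316 × 0.5000 = 0.6580.
D_min = 2·arcsin(0.6580) − 60° = 2 × 41.148° − 60° = 22.295°.

22.30°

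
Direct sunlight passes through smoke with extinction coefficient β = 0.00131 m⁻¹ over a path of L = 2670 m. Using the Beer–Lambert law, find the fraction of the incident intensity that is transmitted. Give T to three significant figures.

0.0303

τ = β·L = 0.00131 × 2670 = 3.4977.
T = exp(−3.4977) = 0.0303.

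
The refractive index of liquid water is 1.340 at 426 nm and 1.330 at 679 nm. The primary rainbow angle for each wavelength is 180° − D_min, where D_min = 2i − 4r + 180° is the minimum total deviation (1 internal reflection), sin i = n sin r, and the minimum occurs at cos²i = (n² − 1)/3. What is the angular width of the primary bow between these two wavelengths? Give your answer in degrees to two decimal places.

1.45°

At 426 nm (n = 1.340): cos²i = 0.26520 → i = 59.004°, r = 39.770°, D_min = 138.929°, rainbow angle = 41.071°.
At 679 nm (n = 1.330): cos²i = 0.25630 → i = 59.585°, r = 40.422°, D_min = 137.484°, rainbow angle = 42.516°.
Angular width = |41.071° − 42.516°| = 1.445°.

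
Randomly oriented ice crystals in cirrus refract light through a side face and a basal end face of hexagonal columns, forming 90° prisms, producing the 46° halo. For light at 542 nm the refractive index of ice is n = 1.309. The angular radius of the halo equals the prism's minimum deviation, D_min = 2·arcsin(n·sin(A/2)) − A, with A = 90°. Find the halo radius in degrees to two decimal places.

n·sin(A/2) = 1.309 × sin 45° = 1.309 × 0.7071 = 0.9256.
D_min = 2·arcsin(0.9256) − 90° = 2 × 67.759° − 90° = 45.519°.

45.52°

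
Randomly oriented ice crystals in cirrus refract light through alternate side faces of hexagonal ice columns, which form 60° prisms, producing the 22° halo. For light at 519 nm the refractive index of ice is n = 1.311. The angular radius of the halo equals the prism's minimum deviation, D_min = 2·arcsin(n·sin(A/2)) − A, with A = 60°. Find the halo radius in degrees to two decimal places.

21.92°

n·sin(A/2) = 1.311 × sin 30° = 1.311 × 0.5000 = 0.6555.
D_min = 2·arcsin(0.6555) − 60° = 2 × 40.958° − 60° = 21.915°.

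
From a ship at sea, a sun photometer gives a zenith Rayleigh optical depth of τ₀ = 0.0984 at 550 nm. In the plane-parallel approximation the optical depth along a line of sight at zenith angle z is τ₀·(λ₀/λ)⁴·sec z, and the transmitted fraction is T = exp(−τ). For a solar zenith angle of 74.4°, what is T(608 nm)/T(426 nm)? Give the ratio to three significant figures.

2.16

Airmass: sec 74.4° = 3.7186.
τ(608 nm) = 0.0984 × (550/608)⁴ × 3.7186 = 0.0984 × 0.6696 × 3.7186 = 0.2450.
τ(426 nm) = 0.0984 × (550/426)⁴ × 3.7186 = 0.0984 × 2.7785 × 3.7186 = 1.0167.
T(608)/T(426) = exp(τ_B − τ_A) = exp(0.7717) = 2.1633.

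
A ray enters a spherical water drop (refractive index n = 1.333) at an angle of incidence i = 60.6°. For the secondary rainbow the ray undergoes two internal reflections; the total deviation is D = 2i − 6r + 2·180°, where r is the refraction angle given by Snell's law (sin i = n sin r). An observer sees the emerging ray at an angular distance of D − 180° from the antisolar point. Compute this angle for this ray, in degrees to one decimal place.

56.3°

sin r = sin 60.6° / 1.333 = 0.8712/1.333 = 0.6536; r = 40.81°.
D = 2·60.6° − 6·40.81° + 2·180° = 121.20° − 244.87° + 360° = 236.33°.
Angle from antisolar point = D − 180° = 56.33°.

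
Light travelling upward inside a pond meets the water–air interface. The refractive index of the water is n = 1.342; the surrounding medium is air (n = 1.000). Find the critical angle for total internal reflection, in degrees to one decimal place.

sin θ_c = n_air / n = 1.000 / 1.342 = 0.7452.
θ_c = arcsin(0.7452) = 48.17°.

48.2°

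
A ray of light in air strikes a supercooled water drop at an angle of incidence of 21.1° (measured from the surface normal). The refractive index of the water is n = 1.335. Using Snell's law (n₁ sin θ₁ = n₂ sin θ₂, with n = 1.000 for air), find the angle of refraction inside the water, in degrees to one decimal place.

15.6°

Snell: sin θ_r = sin θ_i / n = sin 21.1° / 1.335 = 0.3600 / 1.335 = 0.2697.
θ_r = arcsin(0.2697) = 15.64°.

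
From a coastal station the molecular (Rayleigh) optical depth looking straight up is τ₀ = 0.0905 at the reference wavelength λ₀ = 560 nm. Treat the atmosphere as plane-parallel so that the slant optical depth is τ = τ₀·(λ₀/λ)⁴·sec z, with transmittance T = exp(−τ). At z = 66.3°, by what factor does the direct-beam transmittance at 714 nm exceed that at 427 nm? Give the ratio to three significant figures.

Airmass: sec 66.3° = 2.4879.
τ(714 nm) = 0.0905 × (560/714)⁴ × 2.4879 = 0.0905 × 0.3784 × 2.4879 = 0.0852.
τ(427 nm) = 0.0905 × (560/427)⁴ × 2.4879 = 0.0905 × 2.9583 × 2.4879 = 0.6661.
T(714)/T(427) = exp(τ_B − τ_A) = exp(0.5809) = 1.7876.

1.79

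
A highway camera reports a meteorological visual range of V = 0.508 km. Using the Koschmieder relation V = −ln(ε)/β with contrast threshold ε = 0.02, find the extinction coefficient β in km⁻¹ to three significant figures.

β = −ln(0.02) / V = 3.912 / 0.508 = 7.7008 km⁻¹.

7.70 km⁻¹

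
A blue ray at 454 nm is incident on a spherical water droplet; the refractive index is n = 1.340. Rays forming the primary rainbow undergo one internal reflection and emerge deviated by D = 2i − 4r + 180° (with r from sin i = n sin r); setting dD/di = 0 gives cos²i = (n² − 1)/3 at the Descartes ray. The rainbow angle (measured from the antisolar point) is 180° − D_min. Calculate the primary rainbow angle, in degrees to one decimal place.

41.1°

cos²i = (1.79560 − 1)/3 = 0.26520; i = arccos(0.51498) = 59.004°.
sin r = sin 59.004°/1.340 = 0.63971; r = 39.770°.
D_min = 2·59.004° − 4·39.770° + 180° = 138.929°.
Rainbow angle = 180° − D_min = 41.071°.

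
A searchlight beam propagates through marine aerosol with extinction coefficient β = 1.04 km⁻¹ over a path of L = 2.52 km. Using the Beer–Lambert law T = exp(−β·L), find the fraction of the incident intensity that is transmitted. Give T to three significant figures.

τ = β·L = 1.04 × 2.52 = 2.6208.
T = exp(−2.6208) = 0.0727.

0.0727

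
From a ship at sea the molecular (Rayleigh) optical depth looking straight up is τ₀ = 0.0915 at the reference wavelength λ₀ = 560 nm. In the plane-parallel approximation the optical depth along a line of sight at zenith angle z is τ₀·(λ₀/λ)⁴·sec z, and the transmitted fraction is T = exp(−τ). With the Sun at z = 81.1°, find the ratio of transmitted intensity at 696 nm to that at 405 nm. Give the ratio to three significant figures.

6.78

Airmass: sec 81.1° = 6.4637.
τ(696 nm) = 0.0915 × (560/696)⁴ × 6.4637 = 0.0915 × 0.4191 × 6.4637 = 0.2479.
τ(405 nm) = 0.0915 × (560/405)⁴ × 6.4637 = 0.0915 × 3.6554 × 6.4637 = 2.1619.
T(696)/T(405) = exp(τ_B − τ_A) = exp(1.9140) = 6.7803.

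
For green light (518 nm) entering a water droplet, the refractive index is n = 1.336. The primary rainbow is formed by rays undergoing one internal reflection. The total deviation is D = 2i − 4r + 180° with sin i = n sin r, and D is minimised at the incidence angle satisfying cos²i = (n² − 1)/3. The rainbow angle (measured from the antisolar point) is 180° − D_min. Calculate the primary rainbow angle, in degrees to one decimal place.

41.6°

cos²i = (1.78490 − 1)/3 = 0.26163; i = arccos(0.51150) = 59.236°.
sin r = sin 59.236°/1.336 = 0.64318; r = 40.029°.
D_min = 2·59.236° − 4·40.029° + 180° = 138.356°.
Rainbow angle = 180° − D_min = 41.644°.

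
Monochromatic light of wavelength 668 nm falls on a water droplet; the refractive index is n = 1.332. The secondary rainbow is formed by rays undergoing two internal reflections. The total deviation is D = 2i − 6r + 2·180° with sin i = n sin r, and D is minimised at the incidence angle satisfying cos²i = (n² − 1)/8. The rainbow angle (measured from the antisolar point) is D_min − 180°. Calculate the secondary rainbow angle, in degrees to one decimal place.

50.6°

cos²i = (1.77422 − 1)/8 = 0.09678; i = arccos(0.31109) = 71.875°.
sin r = sin 71.875°/1.332 = 0.71350; r = 45.520°.
D_min = 2·71.875° − 6·45.520° + 360° = 230.628°.
Rainbow angle = D_min − 180° = 50.628°.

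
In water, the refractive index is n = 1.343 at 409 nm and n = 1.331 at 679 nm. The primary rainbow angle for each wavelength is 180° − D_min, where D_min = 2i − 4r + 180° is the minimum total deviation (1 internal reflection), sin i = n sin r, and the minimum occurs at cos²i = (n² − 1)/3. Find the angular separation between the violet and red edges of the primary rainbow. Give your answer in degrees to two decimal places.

1.72°

At 409 nm (n = 1.343): cos²i = 0.26788 → i = 58.830°, r = 39.577°, D_min = 139.354°, rainbow angle = 40.646°.
At 679 nm (n = 1.331): cos²i = 0.25719 → i = 59.527°, r = 40.356°, D_min = 137.630°, rainbow angle = 42.370°.
Angular width = |40.646° − 42.370°| = 1.724°.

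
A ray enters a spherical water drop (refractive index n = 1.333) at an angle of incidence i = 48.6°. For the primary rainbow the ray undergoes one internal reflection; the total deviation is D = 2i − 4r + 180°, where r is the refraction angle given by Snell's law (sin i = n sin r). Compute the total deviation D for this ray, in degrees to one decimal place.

140.2°

sin r = sin 48.6° / 1.333 = 0.7501/1.333 = 0.5627; r = 34.24°.
D = 2·48.6° − 4·34.24° + 180° = 97.20° − 136.98° + 180° = 140.22°.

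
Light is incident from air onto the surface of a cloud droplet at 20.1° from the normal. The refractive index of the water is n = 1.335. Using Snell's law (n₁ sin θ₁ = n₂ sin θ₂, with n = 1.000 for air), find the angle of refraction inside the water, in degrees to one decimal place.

Snell: sin θ_r = sin θ_i / n = sin 20.1° / 1.335 = 0.3437 / 1.335 = 0.2574.
θ_r = arcsin(0.2574) = 14.92°.

14.9°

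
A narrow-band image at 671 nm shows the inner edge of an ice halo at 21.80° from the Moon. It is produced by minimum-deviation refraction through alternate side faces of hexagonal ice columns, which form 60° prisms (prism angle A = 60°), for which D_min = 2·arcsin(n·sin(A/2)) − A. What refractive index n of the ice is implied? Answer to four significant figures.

Rearranging: n = sin((D_min + A)/2) / sin(A/2).
(D_min + A)/2 = (21.80° + 60°)/2 = 40.900°.
n = sin 40.900° / sin 30° = 0.6547 / 0.5000 = 1.3095.

1.309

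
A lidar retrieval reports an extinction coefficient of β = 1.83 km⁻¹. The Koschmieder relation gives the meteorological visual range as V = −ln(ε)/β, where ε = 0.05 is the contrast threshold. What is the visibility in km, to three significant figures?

V = −ln(0.05) / 1.83 = 2.996 / 1.83 = 1.6370 km.

1.64 km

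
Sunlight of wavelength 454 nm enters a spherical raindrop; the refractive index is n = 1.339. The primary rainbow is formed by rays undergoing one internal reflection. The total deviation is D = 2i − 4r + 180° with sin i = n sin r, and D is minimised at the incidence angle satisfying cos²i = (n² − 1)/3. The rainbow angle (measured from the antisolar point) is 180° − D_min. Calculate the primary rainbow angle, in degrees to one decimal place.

cos²i = (1.79292 − 1)/3 = 0.26431; i = arccos(0.51411) = 59.062°.
sin r = sin 59.062°/1.339 = 0.64057; r = 39.834°.
D_min = 2·59.062° − 4·39.834° + 180° = 138.786°.
Rainbow angle = 180° − D_min = 41.214°.

41.2°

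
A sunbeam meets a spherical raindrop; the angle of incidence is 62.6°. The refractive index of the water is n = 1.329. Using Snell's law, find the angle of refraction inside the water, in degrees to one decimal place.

41.9°

Snell: sin θ_r = sin θ_i / n = sin 62.6° / 1.329 = 0.8878 / 1.329 = 0.6680.
θ_r = arcsin(0.6680) = 41.92°.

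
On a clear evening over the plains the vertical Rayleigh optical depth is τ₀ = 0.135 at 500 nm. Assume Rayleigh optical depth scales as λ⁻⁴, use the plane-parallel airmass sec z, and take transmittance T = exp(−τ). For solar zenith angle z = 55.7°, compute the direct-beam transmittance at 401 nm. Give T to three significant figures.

sec 55.7° = 1.7745.
τ = 0.135 × (500/401)⁴ × 1.7745 = 0.135 × 2.4171 × 1.7745 = 0.5791.
T = exp(−0.5791) = 0.5604.

0.560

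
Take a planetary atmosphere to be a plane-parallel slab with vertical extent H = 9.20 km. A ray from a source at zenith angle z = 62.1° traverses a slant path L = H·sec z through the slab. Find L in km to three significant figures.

sec z = 1/cos 62.1° = 2.1371.
L = 9.20 × 2.1371 = 19.661 km.

19.7 km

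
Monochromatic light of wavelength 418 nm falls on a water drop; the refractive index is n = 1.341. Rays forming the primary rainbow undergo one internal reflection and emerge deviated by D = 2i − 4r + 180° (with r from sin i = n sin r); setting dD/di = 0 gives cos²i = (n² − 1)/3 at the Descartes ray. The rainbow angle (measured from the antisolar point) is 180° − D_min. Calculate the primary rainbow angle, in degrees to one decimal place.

40.9°

cos²i = (1.79828 − 1)/3 = 0.26609; i = arccos(0.51584) = 58.946°.
sin r = sin 58.946°/1.341 = 0.63884; r = 39.705°.
D_min = 2·58.946° − 4·39.705° + 180° = 139.071°.
Rainbow angle = 180° − D_min = 40.929°.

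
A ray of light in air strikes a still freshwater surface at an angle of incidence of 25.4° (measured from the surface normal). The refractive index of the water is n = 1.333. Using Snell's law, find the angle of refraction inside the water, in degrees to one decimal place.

Snell: sin θ_r = sin θ_i / n = sin 25.4° / 1.333 = 0.4289 / 1.333 = 0.3218.
θ_r = arcsin(0.3218) = 18.77°.

18.8°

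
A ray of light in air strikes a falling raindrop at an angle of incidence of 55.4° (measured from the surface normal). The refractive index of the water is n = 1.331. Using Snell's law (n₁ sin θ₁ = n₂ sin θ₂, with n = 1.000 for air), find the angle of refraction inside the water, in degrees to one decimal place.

38.2°

Snell: sin θ_r = sin θ_i / n = sin 55.4° / 1.331 = 0.8231 / 1.331 = 0.6184.
θ_r = arcsin(0.6184) = 38.20°.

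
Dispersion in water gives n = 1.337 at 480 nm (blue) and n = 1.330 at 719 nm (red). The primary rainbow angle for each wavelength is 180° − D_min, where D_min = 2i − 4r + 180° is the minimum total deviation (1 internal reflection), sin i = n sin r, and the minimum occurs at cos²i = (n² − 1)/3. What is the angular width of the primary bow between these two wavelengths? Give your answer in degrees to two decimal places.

At 480 nm (n = 1.337): cos²i = 0.26252 → i = 59.178°, r = 39.964°, D_min = 138.500°, rainbow angle = 41.500°.
At 719 nm (n = 1.330): cos²i = 0.25630 → i = 59.585°, r = 40.422°, D_min = 137.484°, rainbow angle = 42.516°.
Angular width = |41.500° − 42.516°| = 1.016°.

1.02°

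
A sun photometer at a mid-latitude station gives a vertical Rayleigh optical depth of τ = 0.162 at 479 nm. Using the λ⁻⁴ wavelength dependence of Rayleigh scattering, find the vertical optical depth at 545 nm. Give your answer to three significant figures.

τ(545 nm) = τ(479 nm) × (479/545)⁴ = 0.162 × (0.8789)⁴ = 0.162 × 0.5967 = 0.0967.

0.0967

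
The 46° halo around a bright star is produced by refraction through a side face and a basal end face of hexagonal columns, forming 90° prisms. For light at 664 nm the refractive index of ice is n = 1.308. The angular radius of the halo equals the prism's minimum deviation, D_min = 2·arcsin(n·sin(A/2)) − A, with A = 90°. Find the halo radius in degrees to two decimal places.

n·sin(A/2) = 1.308 × sin 45° = 1.308 × 0.7071 = 0.9249.
D_min = 2·arcsin(0.9249) − 90° = 2 × 67.653° − 90° = 45.305°.

45.31°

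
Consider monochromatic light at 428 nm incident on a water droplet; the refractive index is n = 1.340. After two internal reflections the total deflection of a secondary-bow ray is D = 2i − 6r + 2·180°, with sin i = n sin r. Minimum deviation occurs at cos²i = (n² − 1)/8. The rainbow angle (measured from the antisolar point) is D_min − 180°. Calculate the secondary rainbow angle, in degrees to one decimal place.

52.7°

cos²i = (1.79560 − 1)/8 = 0.09945; i = arccos(0.31536) = 71.618°.
sin r = sin 71.618°/1.340 = 0.70819; r = 45.088°.
D_min = 2·71.618° − 6·45.088° + 360° = 232.709°.
Rainbow angle = D_min − 180° = 52.709°.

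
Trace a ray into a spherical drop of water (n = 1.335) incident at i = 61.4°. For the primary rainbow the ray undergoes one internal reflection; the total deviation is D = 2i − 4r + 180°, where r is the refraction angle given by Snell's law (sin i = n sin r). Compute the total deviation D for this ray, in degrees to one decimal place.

sin r = sin 61.4° / 1.335 = 0.8780/1.335 = 0.6577; r = 41.12°.
D = 2·61.4° − 4·41.12° + 180° = 122.80° − 164.49° + 180° = 138.31°.

138.3°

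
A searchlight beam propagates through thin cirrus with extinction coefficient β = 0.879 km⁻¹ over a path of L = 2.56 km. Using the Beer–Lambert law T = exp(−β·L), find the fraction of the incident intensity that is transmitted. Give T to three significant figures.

0.105

τ = β·L = 0.879 × 2.56 = 2.2502.
T = exp(−2.2502) = 0.1054.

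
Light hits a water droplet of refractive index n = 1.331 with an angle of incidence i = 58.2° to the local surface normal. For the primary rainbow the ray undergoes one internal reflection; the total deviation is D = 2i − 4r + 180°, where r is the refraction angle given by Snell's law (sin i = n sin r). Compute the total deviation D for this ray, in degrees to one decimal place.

137.7°

sin r = sin 58.2° / 1.331 = 0.8499/1.331 = 0.6385; r = 39.68°.
D = 2·58.2° − 4·39.68° + 180° = 116.40° − 158.73° + 180° = 137.67°.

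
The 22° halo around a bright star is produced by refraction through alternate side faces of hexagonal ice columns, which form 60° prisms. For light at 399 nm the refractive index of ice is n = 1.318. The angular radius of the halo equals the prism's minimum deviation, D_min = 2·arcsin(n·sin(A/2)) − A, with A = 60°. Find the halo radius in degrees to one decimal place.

22.4°

n·sin(A/2) = 1.318 × sin 30° = 1.318 × 0.5000 = 0.6590.
D_min = 2·arcsin(0.6590) − 60° = 2 × 41.224° − 60° = 22.447°.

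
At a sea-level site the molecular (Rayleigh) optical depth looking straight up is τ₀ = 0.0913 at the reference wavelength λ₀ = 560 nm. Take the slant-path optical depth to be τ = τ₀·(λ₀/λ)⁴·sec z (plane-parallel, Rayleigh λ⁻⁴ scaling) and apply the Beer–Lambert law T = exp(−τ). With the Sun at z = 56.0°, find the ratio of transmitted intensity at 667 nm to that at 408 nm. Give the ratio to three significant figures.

1.65

Airmass: sec 56.0° = 1.7883.
τ(667 nm) = 0.0913 × (560/667)⁴ × 1.7883 = 0.0913 × 0.4969 × 1.7883 = 0.0811.
τ(408 nm) = 0.0913 × (560/408)⁴ × 1.7883 = 0.0913 × 3.5490 × 1.7883 = 0.5795.
T(667)/T(408) = exp(τ_B − τ_A) = exp(0.4983) = 1.6460.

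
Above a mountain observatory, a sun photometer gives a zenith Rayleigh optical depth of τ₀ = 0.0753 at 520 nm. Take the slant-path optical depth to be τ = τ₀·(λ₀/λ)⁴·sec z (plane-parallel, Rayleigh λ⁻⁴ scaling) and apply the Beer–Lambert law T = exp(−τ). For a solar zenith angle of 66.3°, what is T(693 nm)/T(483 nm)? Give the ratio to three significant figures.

1.21

Airmass: sec 66.3° = 2.4879.
τ(693 nm) = 0.0753 × (520/693)⁴ × 2.4879 = 0.0753 × 0.3170 × 2.4879 = 0.0594.
τ(483 nm) = 0.0753 × (520/483)⁴ × 2.4879 = 0.0753 × 1.3435 × 2.4879 = 0.2517.
T(693)/T(483) = exp(τ_B − τ_A) = exp(0.1923) = 1.2120.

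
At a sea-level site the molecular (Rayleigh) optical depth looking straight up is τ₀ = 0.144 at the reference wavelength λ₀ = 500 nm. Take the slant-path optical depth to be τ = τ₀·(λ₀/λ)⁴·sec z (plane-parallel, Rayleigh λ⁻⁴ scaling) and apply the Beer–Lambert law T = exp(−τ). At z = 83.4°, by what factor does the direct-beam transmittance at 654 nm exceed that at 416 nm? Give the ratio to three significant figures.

8.90

Airmass: sec 83.4° = 8.7004.
τ(654 nm) = 0.144 × (500/654)⁴ × 8.7004 = 0.144 × 0.3416 × 8.7004 = 0.4280.
τ(416 nm) = 0.144 × (500/416)⁴ × 8.7004 = 0.144 × 2.0869 × 8.7004 = 2.6146.
T(654)/T(416) = exp(τ_B − τ_A) = exp(2.1866) = 8.9048.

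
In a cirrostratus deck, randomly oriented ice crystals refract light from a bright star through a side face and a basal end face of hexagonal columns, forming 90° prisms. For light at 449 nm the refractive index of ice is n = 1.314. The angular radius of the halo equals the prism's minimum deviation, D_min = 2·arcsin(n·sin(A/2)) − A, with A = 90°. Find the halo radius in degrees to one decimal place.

46.6°

n·sin(A/2) = 1.314 × sin 45° = 1.314 × 0.7071 = 0.9291.
D_min = 2·arcsin(0.9291) − 90° = 2 × 68.301° − 90° = 46.602°.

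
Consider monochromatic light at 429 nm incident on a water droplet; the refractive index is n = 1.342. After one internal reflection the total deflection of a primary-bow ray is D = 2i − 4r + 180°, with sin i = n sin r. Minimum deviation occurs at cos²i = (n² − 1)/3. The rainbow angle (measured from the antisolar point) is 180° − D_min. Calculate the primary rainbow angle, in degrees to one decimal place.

cos²i = (1.80096 − 1)/3 = 0.26699; i = arccos(0.51671) = 58.888°.
sin r = sin 58.888°/1.342 = 0.63797; r = 39.641°.
D_min = 2·58.888° − 4·39.641° + 180° = 139.213°.
Rainbow angle = 180° − D_min = 40.787°.

40.8°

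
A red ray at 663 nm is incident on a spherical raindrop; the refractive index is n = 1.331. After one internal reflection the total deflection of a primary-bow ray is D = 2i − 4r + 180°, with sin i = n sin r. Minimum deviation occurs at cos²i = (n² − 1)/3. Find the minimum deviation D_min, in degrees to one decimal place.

137.6°

cos²i = (1.77156 − 1)/3 = 0.25719; i = arccos(0.50714) = 59.527°.
sin r = sin 59.527°/1.331 = 0.64753; r = 40.356°.
D_min = 2·59.527° − 4·40.356° + 180° = 137.630°.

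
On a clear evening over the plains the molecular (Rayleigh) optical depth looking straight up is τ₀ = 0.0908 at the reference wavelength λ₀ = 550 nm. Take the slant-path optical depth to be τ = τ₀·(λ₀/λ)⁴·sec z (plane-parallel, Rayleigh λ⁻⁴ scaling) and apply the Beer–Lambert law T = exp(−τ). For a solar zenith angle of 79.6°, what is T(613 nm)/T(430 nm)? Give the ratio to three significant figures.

Airmass: sec 79.6° = 5.5396.
τ(613 nm) = 0.0908 × (550/613)⁴ × 5.5396 = 0.0908 × 0.6481 × 5.5396 = 0.3260.
τ(430 nm) = 0.0908 × (550/430)⁴ × 5.5396 = 0.0908 × 2.6766 × 5.5396 = 1.3463.
T(613)/T(430) = exp(τ_B − τ_A) = exp(1.0203) = 2.7741.

2.77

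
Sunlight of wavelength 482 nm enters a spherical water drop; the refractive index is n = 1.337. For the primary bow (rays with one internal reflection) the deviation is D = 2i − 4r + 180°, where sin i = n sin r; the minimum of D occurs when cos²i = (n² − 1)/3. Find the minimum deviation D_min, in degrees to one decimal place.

cos²i = (1.78757 − 1)/3 = 0.26252; i = arccos(0.51237) = 59.178°.
sin r = sin 59.178°/1.337 = 0.64231; r = 39.964°.
D_min = 2·59.178° − 4·39.964° + 180° = 138.500°.

138.5°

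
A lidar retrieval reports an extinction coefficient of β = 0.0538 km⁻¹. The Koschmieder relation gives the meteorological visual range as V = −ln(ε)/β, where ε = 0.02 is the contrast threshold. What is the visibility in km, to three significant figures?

72.7 km

V = −ln(0.02) / 0.0538 = 3.912 / 0.0538 = 72.7142 km.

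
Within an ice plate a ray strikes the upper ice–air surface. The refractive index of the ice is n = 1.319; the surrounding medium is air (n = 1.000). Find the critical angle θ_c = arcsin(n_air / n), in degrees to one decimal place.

49.3°

sin θ_c = n_air / n = 1.000 / 1.319 = 0.7582.
θ_c = arcsin(0.7582) = 49.30°.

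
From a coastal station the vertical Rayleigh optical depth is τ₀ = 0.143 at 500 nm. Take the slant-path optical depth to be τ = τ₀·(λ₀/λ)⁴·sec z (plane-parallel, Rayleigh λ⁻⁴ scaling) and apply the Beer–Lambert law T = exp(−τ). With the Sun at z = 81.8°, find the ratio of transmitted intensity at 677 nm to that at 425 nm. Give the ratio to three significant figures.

5.07

Airmass: sec 81.8° = 7.0112.
τ(677 nm) = 0.143 × (500/677)⁴ × 7.0112 = 0.143 × 0.2975 × 7.0112 = 0.2983.
τ(425 nm) = 0.143 × (500/425)⁴ × 7.0112 = 0.143 × 1.9157 × 7.0112 = 1.9207.
T(677)/T(425) = exp(τ_B − τ_A) = exp(1.6224) = 5.0651.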